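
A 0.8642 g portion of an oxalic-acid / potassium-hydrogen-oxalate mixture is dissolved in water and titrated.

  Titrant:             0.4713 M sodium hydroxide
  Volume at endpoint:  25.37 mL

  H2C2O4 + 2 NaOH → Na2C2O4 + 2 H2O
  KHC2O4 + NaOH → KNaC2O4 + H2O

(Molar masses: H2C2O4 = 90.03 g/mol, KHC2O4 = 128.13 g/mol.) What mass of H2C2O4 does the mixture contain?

n(NaOH) = 0.02537 × 0.4713 = 0.01196 mol
Let x = n(H2C2O4), y = n(KHC2O4).
Titrant: 2x + 1y = 0.01196;  mass: 90.03x + 128.13y = 0.8642
Solving, x = 4.018 × 10^-3 mol, y = 3.922 × 10^-3 mol
mass of H2C2O4 = 4.018 × 10^-3 × 90.03 = 0.3617 g

0.3617 g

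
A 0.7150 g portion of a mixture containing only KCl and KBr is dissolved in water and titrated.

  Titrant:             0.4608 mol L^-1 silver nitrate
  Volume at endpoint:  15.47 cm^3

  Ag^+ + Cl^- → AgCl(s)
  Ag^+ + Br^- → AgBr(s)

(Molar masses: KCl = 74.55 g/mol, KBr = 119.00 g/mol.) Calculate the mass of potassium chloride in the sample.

n(AgNO3) = 0.01547 × 0.4608 = 7.129 × 10^-3 mol
Let x = n(KCl), y = n(KBr).
Titrant: 1x + 1y = 7.129 × 10^-3;  mass: 74.55x + 119.00y = 0.7150
Solving, x = 2.999 × 10^-3 mol, y = 4.130 × 10^-3 mol
mass of KCl = 2.999 × 10^-3 × 74.55 = 0.2236 g

0.2236 g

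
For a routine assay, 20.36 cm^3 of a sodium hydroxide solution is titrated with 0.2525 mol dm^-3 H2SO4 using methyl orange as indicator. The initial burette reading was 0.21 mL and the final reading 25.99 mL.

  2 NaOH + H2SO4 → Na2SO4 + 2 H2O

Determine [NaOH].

n(H2SO4) = 0.02578 L × 0.2525 mol/L = 6.509 × 10^-3 mol
From the 2:1 mole ratio, n(NaOH) = 2/1 × 6.509 × 10^-3 = 0.01302 mol
[NaOH] = 0.01302 mol / 0.02036 L = 0.6394 mol/L

0.6394 mol/L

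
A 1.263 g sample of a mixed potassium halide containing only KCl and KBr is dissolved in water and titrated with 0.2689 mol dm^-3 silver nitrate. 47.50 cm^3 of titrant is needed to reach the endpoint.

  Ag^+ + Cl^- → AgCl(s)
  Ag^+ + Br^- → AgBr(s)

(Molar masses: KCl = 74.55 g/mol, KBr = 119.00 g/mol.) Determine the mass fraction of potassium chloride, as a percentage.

34.12 %

n(AgNO3) = 0.04750 × 0.2689 = 0.01277 mol
Let x = n(KCl), y = n(KBr).
Titrant: 1x + 1y = 0.01277;  mass: 74.55x + 119.00y = 1.263
Solving, x = 5.781 × 10^-3 mol, y = 6.992 × 10^-3 mol
mass of KCl = 5.781 × 10^-3 × 74.55 = 0.4310 g
% KCl = 0.4310 / 1.263 × 100 = 34.12 %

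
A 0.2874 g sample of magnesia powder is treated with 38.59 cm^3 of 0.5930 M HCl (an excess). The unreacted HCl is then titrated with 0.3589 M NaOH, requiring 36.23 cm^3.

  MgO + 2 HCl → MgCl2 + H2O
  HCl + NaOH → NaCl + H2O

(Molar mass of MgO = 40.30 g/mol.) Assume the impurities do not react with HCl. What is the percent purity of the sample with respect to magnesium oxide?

n(HCl) added = 0.03859 × 0.5930 = 0.02288 mol
n(NaOH) used in back-titration = 0.03623 × 0.3589 = 0.01300 mol
n(HCl) left over = 0.01300 mol (1:1 ratio)
n(HCl) consumed by analyte = 0.02288 − 0.01300 = 9.881 × 10^-3 mol
From the 1:2 ratio, n(MgO) = 1/2 × 9.881 × 10^-3 = 4.940 × 10^-3 mol
mass of MgO = 4.940 × 10^-3 × 40.30 = 0.1991 g
% MgO = 0.1991 / 0.2874 × 100 = 69.28 %

69.28 %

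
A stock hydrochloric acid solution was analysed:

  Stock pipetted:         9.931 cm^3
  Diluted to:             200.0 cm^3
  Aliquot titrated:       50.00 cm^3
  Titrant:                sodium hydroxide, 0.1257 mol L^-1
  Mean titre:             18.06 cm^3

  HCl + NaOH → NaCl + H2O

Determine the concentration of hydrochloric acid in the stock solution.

0.9144 mol/L

n(NaOH) = 0.01806 × 0.1257 = 2.270 × 10^-3 mol
n(HCl) in the aliquot = 2.270 × 10^-3 mol (1:1 ratio)
[HCl]_dilute = 2.270 × 10^-3 / 0.05000 = 0.04540 mol/L
Dilution factor = 200.0 / 9.931 = 20.14
[HCl]_stock = 0.04540 × 20.14 = 0.9144 mol/L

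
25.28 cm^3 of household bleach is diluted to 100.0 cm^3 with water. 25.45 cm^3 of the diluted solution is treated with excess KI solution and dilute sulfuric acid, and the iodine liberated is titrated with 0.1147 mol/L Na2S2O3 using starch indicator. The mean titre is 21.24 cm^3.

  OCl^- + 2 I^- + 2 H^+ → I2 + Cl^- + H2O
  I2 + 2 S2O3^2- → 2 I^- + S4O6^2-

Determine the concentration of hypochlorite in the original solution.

0.1893 mol/L

n(S2O3^2-) = 0.02124 × 0.1147 = 2.436 × 10^-3 mol
n(I2) = n(S2O3^2-)/2 = 1.218 × 10^-3 mol
n(OCl^-) in the aliquot = 1.218 × 10^-3 mol (1:1 ratio)
[OCl^-]_dilute = 1.218 × 10^-3 / 0.02545 = 0.04786 mol/L
[OCl^-]_original = 0.04786 × 100.0/25.28 = 0.1893 mol/L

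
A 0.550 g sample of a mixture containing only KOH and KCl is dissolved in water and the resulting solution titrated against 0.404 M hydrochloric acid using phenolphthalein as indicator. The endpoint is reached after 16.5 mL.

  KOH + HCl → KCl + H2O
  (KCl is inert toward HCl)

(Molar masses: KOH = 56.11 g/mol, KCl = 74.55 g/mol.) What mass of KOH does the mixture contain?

n(HCl) = 0.0165 × 0.404 = 6.67 × 10^-3 mol
Let x = n(KOH), y = n(KCl).
Titrant: 1x = 6.67 × 10^-3;  mass: 56.11x + 74.55y = 0.550
Solving, x = 6.67 × 10^-3 mol, y = 2.36 × 10^-3 mol
mass of KOH = 6.67 × 10^-3 × 56.11 = 0.374 g

0.374 g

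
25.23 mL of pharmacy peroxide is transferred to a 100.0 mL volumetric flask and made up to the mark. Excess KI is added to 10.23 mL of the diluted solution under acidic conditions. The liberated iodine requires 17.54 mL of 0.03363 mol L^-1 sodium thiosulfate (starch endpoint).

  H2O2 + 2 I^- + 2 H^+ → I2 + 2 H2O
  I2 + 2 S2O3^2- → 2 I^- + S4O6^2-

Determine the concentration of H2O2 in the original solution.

0.1143 mol/L

n(S2O3^2-) = 0.01754 × 0.03363 = 5.899 × 10^-4 mol
n(I2) = n(S2O3^2-)/2 = 2.949 × 10^-4 mol
n(H2O2) in the aliquot = 2.949 × 10^-4 mol (1:1 ratio)
[H2O2]_dilute = 2.949 × 10^-4 / 0.01023 = 0.02883 mol/L
[H2O2]_original = 0.02883 × 100.0/25.23 = 0.1143 mol/L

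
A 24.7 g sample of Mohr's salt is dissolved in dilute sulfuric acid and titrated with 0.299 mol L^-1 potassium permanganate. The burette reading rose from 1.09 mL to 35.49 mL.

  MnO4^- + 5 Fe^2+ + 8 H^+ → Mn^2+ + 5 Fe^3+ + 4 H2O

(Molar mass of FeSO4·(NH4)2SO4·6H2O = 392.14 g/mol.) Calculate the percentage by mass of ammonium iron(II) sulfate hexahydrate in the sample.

81.6 %

n(KMnO4) = 0.0344 L × 0.299 mol/L = 0.0103 mol
From the 5:1 ratio, n(FeSO4·(NH4)2SO4·6H2O) = 5/1 × 0.0103 = 0.0514 mol
mass of FeSO4·(NH4)2SO4·6H2O = 0.0514 × 392.14 g/mol = 20.2 g
% FeSO4·(NH4)2SO4·6H2O = 20.2 / 24.7 × 100 = 81.6 %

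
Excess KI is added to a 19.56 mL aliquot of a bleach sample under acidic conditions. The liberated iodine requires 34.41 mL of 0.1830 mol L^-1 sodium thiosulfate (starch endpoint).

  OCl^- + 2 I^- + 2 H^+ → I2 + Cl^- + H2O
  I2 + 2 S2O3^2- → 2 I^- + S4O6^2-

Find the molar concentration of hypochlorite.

0.1610 mol/L

n(S2O3^2-) = 0.03441 × 0.1830 = 6.297 × 10^-3 mol
n(I2) = n(S2O3^2-)/2 = 3.149 × 10^-3 mol
n(OCl^-) in the aliquot = 3.149 × 10^-3 mol (1:1 ratio)
[OCl^-] = 3.149 × 10^-3 / 0.01956 = 0.1610 mol/L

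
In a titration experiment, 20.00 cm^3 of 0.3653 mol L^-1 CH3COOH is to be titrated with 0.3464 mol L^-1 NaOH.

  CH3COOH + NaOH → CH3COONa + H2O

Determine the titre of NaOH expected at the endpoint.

n(CH3COOH) = 0.02000 L × 0.3653 mol/L = 7.306 × 10^-3 mol
n(NaOH) = 7.306 × 10^-3 mol (1:1 stoichiometry)
V(NaOH) = 7.306 × 10^-3 mol / 0.3464 mol/L = 0.02109 L = 21.09 mL

21.09 mL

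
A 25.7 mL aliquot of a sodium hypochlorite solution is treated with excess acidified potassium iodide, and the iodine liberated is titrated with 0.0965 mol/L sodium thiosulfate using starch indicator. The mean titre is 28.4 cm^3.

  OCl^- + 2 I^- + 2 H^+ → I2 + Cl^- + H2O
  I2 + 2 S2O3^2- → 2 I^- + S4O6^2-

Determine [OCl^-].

0.0533 mol/L

n(S2O3^2-) = 0.0284 × 0.0965 = 2.74 × 10^-3 mol
n(I2) = n(S2O3^2-)/2 = 1.37 × 10^-3 mol
n(OCl^-) in the aliquot = 1.37 × 10^-3 mol (1:1 ratio)
[OCl^-] = 1.37 × 10^-3 / 0.0257 = 0.0533 mol/L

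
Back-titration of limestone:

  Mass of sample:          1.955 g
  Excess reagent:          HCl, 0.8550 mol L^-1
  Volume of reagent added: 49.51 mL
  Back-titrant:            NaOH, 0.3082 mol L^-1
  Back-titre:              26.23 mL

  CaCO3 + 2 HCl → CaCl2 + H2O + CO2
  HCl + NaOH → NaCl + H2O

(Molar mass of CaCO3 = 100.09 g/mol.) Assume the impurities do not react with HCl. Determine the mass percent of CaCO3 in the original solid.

n(HCl) added = 0.04951 × 0.8550 = 0.04233 mol
n(NaOH) used in back-titration = 0.02623 × 0.3082 = 8.084 × 10^-3 mol
n(HCl) left over = 8.084 × 10^-3 mol (1:1 ratio)
n(HCl) consumed by analyte = 0.04233 − 8.084 × 10^-3 = 0.03425 mol
From the 1:2 ratio, n(CaCO3) = 1/2 × 0.03425 = 0.01712 mol
mass of CaCO3 = 0.01712 × 100.09 = 1.714 g
% CaCO3 = 1.714 / 1.955 × 100 = 87.67 %

87.67 %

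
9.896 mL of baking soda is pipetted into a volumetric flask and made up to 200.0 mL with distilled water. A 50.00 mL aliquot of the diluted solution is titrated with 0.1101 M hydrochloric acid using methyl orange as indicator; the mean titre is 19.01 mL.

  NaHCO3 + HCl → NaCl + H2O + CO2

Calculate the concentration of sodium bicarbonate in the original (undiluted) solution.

n(HCl) = 0.01901 × 0.1101 = 2.093 × 10^-3 mol
n(NaHCO3) in the aliquot = 2.093 × 10^-3 mol (1:1 ratio)
[NaHCO3]_dilute = 2.093 × 10^-3 / 0.05000 = 0.04186 mol/L
Dilution factor = 200.0 / 9.896 = 20.21
[NaHCO3]_stock = 0.04186 × 20.21 = 0.8460 mol/L

0.8460 M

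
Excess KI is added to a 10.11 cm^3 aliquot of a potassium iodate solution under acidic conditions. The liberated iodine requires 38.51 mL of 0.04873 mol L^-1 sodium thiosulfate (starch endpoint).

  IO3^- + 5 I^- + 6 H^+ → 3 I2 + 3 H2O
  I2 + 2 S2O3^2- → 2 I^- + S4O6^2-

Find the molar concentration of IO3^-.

n(S2O3^2-) = 0.03851 × 0.04873 = 1.877 × 10^-3 mol
n(I2) = n(S2O3^2-)/2 = 9.383 × 10^-4 mol
From the 1:3 ratio, n(IO3^-) in the aliquot = 1/3 × 9.383 × 10^-4 = 3.128 × 10^-4 mol
[IO3^-] = 3.128 × 10^-4 / 0.01011 = 0.03094 mol/L

0.03094 mol/L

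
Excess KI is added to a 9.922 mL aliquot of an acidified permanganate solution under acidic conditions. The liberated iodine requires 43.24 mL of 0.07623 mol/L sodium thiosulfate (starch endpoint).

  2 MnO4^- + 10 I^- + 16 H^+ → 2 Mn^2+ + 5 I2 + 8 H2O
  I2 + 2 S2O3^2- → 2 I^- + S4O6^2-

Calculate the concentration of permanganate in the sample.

n(S2O3^2-) = 0.04324 × 0.07623 = 3.296 × 10^-3 mol
n(I2) = n(S2O3^2-)/2 = 1.648 × 10^-3 mol
From the 2:5 ratio, n(MnO4^-) in the aliquot = 2/5 × 1.648 × 10^-3 = 6.592 × 10^-4 mol
[MnO4^-] = 6.592 × 10^-4 / 0.009922 = 0.06644 mol/L

0.06644 mol/L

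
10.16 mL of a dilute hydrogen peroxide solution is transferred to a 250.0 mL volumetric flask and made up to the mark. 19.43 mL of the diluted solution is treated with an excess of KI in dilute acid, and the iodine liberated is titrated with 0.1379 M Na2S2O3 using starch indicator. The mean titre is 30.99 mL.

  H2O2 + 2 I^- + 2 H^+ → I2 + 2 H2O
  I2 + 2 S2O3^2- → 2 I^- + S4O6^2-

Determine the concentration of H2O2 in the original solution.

2.706 M

n(S2O3^2-) = 0.03099 × 0.1379 = 4.274 × 10^-3 mol
n(I2) = n(S2O3^2-)/2 = 2.137 × 10^-3 mol
n(H2O2) in the aliquot = 2.137 × 10^-3 mol (1:1 ratio)
[H2O2]_dilute = 2.137 × 10^-3 / 0.01943 = 0.1100 mol/L
[H2O2]_original = 0.1100 × 250.0/10.16 = 2.706 mol/L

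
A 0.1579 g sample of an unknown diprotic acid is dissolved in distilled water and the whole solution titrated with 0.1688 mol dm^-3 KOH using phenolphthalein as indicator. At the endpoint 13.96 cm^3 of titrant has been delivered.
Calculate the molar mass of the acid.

n(KOH) = 0.01396 L × 0.1688 mol/L = 2.356 × 10^-3 mol
From the 1:2 ratio, n(H2A) = 1/2 × 2.356 × 10^-3 = 1.178 × 10^-3 mol
M = m / n = 0.1579 g / 1.178 × 10^-3 mol = 134.0 g/mol

134.0 g/mol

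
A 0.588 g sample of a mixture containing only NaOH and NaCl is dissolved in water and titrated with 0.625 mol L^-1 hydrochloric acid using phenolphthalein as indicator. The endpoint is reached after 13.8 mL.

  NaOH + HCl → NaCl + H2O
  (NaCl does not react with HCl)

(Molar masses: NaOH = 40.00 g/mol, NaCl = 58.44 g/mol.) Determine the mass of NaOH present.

0.345 g

n(HCl) = 0.0138 × 0.625 = 8.62 × 10^-3 mol
Let x = n(NaOH), y = n(NaCl).
Titrant: 1x = 8.62 × 10^-3;  mass: 40.00x + 58.44y = 0.588
Solving, x = 8.63 × 10^-3 mol, y = 4.16 × 10^-3 mol
mass of NaOH = 8.63 × 10^-3 × 40.00 = 0.345 g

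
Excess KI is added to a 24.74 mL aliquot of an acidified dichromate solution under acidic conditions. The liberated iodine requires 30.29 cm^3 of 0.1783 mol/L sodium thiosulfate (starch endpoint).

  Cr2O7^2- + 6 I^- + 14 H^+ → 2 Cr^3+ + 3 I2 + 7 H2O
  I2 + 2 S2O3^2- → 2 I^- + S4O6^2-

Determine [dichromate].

n(S2O3^2-) = 0.03029 × 0.1783 = 5.401 × 10^-3 mol
n(I2) = n(S2O3^2-)/2 = 2.700 × 10^-3 mol
From the 1:3 ratio, n(Cr2O7^2-) in the aliquot = 1/3 × 2.700 × 10^-3 = 9.001 × 10^-4 mol
[Cr2O7^2-] = 9.001 × 10^-4 / 0.02474 = 0.03638 mol/L

0.03638 mol/L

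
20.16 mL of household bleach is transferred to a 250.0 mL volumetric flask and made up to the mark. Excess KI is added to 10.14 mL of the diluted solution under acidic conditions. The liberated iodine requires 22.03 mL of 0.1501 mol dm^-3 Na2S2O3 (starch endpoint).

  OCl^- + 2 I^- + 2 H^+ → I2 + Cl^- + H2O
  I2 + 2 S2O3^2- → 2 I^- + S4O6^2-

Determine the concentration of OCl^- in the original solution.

2.022 mol/L

n(S2O3^2-) = 0.02203 × 0.1501 = 3.307 × 10^-3 mol
n(I2) = n(S2O3^2-)/2 = 1.653 × 10^-3 mol
n(OCl^-) in the aliquot = 1.653 × 10^-3 mol (1:1 ratio)
[OCl^-]_dilute = 1.653 × 10^-3 / 0.01014 = 0.1631 mol/L
[OCl^-]_original = 0.1631 × 250.0/20.16 = 2.022 mol/L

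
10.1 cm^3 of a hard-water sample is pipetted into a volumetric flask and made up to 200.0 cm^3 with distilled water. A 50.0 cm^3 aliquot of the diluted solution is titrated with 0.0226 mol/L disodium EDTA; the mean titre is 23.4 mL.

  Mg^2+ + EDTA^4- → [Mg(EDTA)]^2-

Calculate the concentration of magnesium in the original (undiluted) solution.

n(EDTA) = 0.0234 × 0.0226 = 5.29 × 10^-4 mol
n(Mg2+) in the aliquot = 5.29 × 10^-4 mol (1:1 ratio)
[Mg2+]_dilute = 5.29 × 10^-4 / 0.0500 = 0.0106 mol/L
Dilution factor = 200.0 / 10.1 = 19.80
[Mg2+]_stock = 0.0106 × 19.80 = 0.209 mol/L

0.209 mol/L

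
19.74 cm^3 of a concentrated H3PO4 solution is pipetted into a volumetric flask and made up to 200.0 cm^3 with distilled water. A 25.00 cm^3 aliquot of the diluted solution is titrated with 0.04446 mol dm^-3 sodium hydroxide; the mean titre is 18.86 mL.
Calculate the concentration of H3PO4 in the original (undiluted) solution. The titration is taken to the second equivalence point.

0.1699 mol/L

H3PO4 + 2 NaOH → Na2HPO4 + 2 H2O
n(NaOH) = 0.01886 × 0.04446 = 8.385 × 10^-4 mol
From the 1:2 ratio, n(H3PO4) in the aliquot = 1/2 × 8.385 × 10^-4 = 4.193 × 10^-4 mol
[H3PO4]_dilute = 4.193 × 10^-4 / 0.02500 = 0.01677 mol/L
Dilution factor = 200.0 / 19.74 = 10.13
[H3PO4]_stock = 0.01677 × 10.13 = 0.1699 mol/L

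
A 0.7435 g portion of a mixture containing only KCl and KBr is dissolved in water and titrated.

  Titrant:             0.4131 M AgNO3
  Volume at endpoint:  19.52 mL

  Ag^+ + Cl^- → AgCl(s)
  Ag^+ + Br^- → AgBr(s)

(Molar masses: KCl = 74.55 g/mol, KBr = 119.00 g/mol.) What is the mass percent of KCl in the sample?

48.74 %

n(AgNO3) = 0.01952 × 0.4131 = 8.064 × 10^-3 mol
Let x = n(KCl), y = n(KBr).
Titrant: 1x + 1y = 8.064 × 10^-3;  mass: 74.55x + 119.00y = 0.7435
Solving, x = 4.861 × 10^-3 mol, y = 3.202 × 10^-3 mol
mass of KCl = 4.861 × 10^-3 × 74.55 = 0.3624 g
% KCl = 0.3624 / 0.7435 × 100 = 48.74 %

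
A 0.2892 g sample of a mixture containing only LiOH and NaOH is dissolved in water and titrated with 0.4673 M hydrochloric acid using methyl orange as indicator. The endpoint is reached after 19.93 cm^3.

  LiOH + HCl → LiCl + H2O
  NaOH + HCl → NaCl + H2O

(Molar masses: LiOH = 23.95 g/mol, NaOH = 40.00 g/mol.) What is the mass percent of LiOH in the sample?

43.00 %

n(HCl) = 0.01993 × 0.4673 = 9.313 × 10^-3 mol
Let x = n(LiOH), y = n(NaOH).
Titrant: 1x + 1y = 9.313 × 10^-3;  mass: 23.95x + 40.00y = 0.2892
Solving, x = 5.192 × 10^-3 mol, y = 4.121 × 10^-3 mol
mass of LiOH = 5.192 × 10^-3 × 23.95 = 0.1243 g
% LiOH = 0.1243 / 0.2892 × 100 = 43.00 %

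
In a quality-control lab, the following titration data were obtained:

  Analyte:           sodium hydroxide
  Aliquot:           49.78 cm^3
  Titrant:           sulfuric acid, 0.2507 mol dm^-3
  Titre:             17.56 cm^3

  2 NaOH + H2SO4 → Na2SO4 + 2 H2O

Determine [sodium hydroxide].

n(H2SO4) = 0.01756 L × 0.2507 mol/L = 4.402 × 10^-3 mol
From the 2:1 mole ratio, n(NaOH) = 2/1 × 4.402 × 10^-3 = 8.805 × 10^-3 mol
[NaOH] = 8.805 × 10^-3 mol / 0.04978 L = 0.1769 mol/L

0.1769 mol/L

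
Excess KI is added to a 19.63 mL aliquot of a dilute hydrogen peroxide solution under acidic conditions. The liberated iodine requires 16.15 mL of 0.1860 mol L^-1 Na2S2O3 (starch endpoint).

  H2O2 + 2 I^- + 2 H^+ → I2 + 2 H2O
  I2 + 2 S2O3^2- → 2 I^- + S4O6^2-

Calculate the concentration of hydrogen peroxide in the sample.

n(S2O3^2-) = 0.01615 × 0.1860 = 3.004 × 10^-3 mol
n(I2) = n(S2O3^2-)/2 = 1.502 × 10^-3 mol
n(H2O2) in the aliquot = 1.502 × 10^-3 mol (1:1 ratio)
[H2O2] = 1.502 × 10^-3 / 0.01963 = 0.07651 mol/L

0.07651 mol/L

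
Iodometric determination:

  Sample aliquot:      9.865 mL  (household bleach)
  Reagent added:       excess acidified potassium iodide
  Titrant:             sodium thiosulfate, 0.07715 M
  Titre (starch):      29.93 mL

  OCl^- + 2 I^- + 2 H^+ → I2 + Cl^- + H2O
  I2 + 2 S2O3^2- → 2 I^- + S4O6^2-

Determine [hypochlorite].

0.1170 M

n(S2O3^2-) = 0.02993 × 0.07715 = 2.309 × 10^-3 mol
n(I2) = n(S2O3^2-)/2 = 1.155 × 10^-3 mol
n(OCl^-) in the aliquot = 1.155 × 10^-3 mol (1:1 ratio)
[OCl^-] = 1.155 × 10^-3 / 0.009865 = 0.1170 mol/L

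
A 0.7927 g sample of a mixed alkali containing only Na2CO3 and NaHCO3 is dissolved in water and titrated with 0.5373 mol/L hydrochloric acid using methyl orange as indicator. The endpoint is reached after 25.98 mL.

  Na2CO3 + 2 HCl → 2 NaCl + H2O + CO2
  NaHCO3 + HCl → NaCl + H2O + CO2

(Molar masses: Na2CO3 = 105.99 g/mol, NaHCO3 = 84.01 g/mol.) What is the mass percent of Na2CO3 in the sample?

n(HCl) = 0.02598 × 0.5373 = 0.01396 mol
Let x = n(Na2CO3), y = n(NaHCO3).
Titrant: 2x + 1y = 0.01396;  mass: 105.99x + 84.01y = 0.7927
Solving, x = 6.126 × 10^-3 mol, y = 1.707 × 10^-3 mol
mass of Na2CO3 = 6.126 × 10^-3 × 105.99 = 0.6493 g
% Na2CO3 = 0.6493 / 0.7927 × 100 = 81.91 %

81.91 %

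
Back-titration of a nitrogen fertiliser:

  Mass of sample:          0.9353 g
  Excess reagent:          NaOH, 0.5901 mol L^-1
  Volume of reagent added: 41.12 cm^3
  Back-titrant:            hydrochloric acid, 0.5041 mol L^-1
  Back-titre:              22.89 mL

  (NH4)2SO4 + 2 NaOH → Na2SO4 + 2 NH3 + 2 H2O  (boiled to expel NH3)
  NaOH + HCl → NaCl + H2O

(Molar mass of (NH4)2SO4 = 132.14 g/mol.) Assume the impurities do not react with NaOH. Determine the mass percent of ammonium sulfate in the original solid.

n(NaOH) added = 0.04112 × 0.5901 = 0.02426 mol
n(HCl) used in back-titration = 0.02289 × 0.5041 = 0.01154 mol
n(NaOH) left over = 0.01154 mol (1:1 ratio)
n(NaOH) consumed by analyte = 0.02426 − 0.01154 = 0.01273 mol
From the 1:2 ratio, n((NH4)2SO4) = 1/2 × 0.01273 = 6.363 × 10^-3 mol
mass of (NH4)2SO4 = 6.363 × 10^-3 × 132.14 = 0.8408 g
% (NH4)2SO4 = 0.8408 / 0.9353 × 100 = 89.90 %

89.90 %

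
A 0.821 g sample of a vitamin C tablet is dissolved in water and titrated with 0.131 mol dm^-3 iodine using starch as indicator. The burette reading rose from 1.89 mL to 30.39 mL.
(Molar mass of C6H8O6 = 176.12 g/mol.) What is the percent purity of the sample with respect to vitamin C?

C6H8O6 + I2 → C6H6O6 + 2 HI
n(I2) = 0.0285 L × 0.131 mol/L = 3.73 × 10^-3 mol
n(C6H8O6) = 3.73 × 10^-3 mol (1:1 ratio)
mass of C6H8O6 = 3.73 × 10^-3 × 176.12 g/mol = 0.658 g
% C6H8O6 = 0.658 / 0.821 × 100 = 80.1 %

80.1 %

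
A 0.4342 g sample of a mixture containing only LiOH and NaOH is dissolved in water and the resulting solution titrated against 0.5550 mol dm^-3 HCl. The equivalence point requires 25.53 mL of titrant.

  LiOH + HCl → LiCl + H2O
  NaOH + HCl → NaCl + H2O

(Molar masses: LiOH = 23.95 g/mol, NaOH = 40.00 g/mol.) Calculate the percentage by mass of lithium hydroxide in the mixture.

45.56 %

n(HCl) = 0.02553 × 0.5550 = 0.01417 mol
Let x = n(LiOH), y = n(NaOH).
Titrant: 1x + 1y = 0.01417;  mass: 23.95x + 40.00y = 0.4342
Solving, x = 8.260 × 10^-3 mol, y = 5.910 × 10^-3 mol
mass of LiOH = 8.260 × 10^-3 × 23.95 = 0.1978 g
% LiOH = 0.1978 / 0.4342 × 100 = 45.56 %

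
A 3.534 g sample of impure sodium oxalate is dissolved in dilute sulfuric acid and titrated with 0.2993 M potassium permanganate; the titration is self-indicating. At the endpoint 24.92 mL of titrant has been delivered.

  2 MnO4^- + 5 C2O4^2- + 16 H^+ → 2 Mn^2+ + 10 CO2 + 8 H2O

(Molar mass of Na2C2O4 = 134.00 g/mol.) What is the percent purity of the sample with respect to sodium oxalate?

n(KMnO4) = 0.02492 L × 0.2993 mol/L = 7.459 × 10^-3 mol
From the 5:2 ratio, n(Na2C2O4) = 5/2 × 7.459 × 10^-3 = 0.01865 mol
mass of Na2C2O4 = 0.01865 × 134.00 g/mol = 2.499 g
% Na2C2O4 = 2.499 / 3.534 × 100 = 70.70 %

70.70 %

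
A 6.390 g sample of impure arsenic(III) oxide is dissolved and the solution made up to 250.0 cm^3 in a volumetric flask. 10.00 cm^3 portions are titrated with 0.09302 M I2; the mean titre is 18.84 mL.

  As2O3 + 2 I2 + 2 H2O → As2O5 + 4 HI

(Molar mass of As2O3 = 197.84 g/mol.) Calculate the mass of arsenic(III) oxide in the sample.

4.334 g

n(I2) per titration = 0.01884 × 0.09302 = 1.752 × 10^-3 mol
From the 1:2 ratio, n(As2O3) in each aliquot = 1/2 × 1.752 × 10^-3 = 8.762 × 10^-4 mol
n(As2O3) in the whole flask = 8.762 × 10^-4 × 250.0/10.00 = 0.02191 mol
mass of As2O3 = 0.02191 × 197.84 = 4.334 g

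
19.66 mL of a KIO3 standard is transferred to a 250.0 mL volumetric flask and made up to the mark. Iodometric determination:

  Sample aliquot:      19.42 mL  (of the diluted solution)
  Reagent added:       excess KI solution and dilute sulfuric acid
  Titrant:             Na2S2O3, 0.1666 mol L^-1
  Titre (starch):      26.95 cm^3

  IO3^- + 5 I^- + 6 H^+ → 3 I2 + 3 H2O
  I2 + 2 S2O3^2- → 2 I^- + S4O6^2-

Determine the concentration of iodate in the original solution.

n(S2O3^2-) = 0.02695 × 0.1666 = 4.490 × 10^-3 mol
n(I2) = n(S2O3^2-)/2 = 2.245 × 10^-3 mol
From the 1:3 ratio, n(IO3^-) in the aliquot = 1/3 × 2.245 × 10^-3 = 7.483 × 10^-4 mol
[IO3^-]_dilute = 7.483 × 10^-4 / 0.01942 = 0.03853 mol/L
[IO3^-]_original = 0.03853 × 250.0/19.66 = 0.4900 mol/L

0.4900 mol/L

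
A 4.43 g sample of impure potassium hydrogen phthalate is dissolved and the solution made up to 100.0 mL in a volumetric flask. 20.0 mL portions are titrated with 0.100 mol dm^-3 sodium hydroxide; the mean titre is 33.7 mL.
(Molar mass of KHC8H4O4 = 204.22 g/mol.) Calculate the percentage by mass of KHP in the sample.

KHC8H4O4 + NaOH → KNaC8H4O4 + H2O
n(NaOH) per titration = 0.0337 × 0.100 = 3.37 × 10^-3 mol
n(KHC8H4O4) in each aliquot = 3.37 × 10^-3 mol (1:1 ratio)
n(KHC8H4O4) in the whole flask = 3.37 × 10^-3 × 100.0/20.0 = 0.0169 mol
mass of KHC8H4O4 = 0.0169 × 204.22 = 3.44 g
% KHC8H4O4 = 3.44 / 4.43 × 100 = 77.7 %

77.7 %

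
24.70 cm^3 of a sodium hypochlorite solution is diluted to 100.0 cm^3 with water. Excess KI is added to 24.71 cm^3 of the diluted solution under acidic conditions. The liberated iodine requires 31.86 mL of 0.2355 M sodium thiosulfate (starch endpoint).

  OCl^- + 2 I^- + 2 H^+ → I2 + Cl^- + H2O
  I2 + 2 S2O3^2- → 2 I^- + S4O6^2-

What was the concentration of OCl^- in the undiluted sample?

0.6147 M

n(S2O3^2-) = 0.03186 × 0.2355 = 7.503 × 10^-3 mol
n(I2) = n(S2O3^2-)/2 = 3.752 × 10^-3 mol
n(OCl^-) in the aliquot = 3.752 × 10^-3 mol (1:1 ratio)
[OCl^-]_dilute = 3.752 × 10^-3 / 0.02471 = 0.1518 mol/L
[OCl^-]_original = 0.1518 × 100.0/24.70 = 0.6147 mol/L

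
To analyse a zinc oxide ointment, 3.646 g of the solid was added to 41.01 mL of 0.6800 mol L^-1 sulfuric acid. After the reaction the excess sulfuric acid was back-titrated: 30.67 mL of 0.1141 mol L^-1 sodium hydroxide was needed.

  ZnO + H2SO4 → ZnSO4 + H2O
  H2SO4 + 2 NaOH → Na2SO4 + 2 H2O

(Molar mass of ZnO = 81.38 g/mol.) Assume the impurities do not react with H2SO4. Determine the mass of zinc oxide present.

n(H2SO4) added = 0.04101 × 0.6800 = 0.02789 mol
n(NaOH) used in back-titration = 0.03067 × 0.1141 = 3.499 × 10^-3 mol
From the 1:2 ratio, n(H2SO4) left over = 1/2 × 3.499 × 10^-3 = 1.750 × 10^-3 mol
n(H2SO4) consumed by analyte = 0.02789 − 1.750 × 10^-3 = 0.02614 mol
n(ZnO) = 0.02614 mol (1:1 ratio)
mass of ZnO = 0.02614 × 81.38 = 2.127 g

2.127 g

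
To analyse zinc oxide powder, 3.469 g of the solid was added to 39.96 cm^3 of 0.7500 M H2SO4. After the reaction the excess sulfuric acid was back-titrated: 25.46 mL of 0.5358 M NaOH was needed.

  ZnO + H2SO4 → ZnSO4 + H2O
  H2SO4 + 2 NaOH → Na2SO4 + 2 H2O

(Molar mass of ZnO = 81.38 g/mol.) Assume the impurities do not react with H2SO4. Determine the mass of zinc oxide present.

1.884 g

n(H2SO4) added = 0.03996 × 0.7500 = 0.02997 mol
n(NaOH) used in back-titration = 0.02546 × 0.5358 = 0.01364 mol
From the 1:2 ratio, n(H2SO4) left over = 1/2 × 0.01364 = 6.821 × 10^-3 mol
n(H2SO4) consumed by analyte = 0.02997 − 6.821 × 10^-3 = 0.02315 mol
n(ZnO) = 0.02315 mol (1:1 ratio)
mass of ZnO = 0.02315 × 81.38 = 1.884 g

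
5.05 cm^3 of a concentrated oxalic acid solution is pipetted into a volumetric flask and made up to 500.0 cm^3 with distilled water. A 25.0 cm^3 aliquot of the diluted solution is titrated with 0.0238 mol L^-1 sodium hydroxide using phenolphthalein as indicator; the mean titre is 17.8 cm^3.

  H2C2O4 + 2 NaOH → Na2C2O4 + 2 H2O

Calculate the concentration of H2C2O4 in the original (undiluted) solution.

0.839 mol/L

n(NaOH) = 0.0178 × 0.0238 = 4.24 × 10^-4 mol
From the 1:2 ratio, n(H2C2O4) in the aliquot = 1/2 × 4.24 × 10^-4 = 2.12 × 10^-4 mol
[H2C2O4]_dilute = 2.12 × 10^-4 / 0.0250 = 0.00847 mol/L
Dilution factor = 500.0 / 5.05 = 99.01
[H2C2O4]_stock = 0.00847 × 99.01 = 0.839 mol/L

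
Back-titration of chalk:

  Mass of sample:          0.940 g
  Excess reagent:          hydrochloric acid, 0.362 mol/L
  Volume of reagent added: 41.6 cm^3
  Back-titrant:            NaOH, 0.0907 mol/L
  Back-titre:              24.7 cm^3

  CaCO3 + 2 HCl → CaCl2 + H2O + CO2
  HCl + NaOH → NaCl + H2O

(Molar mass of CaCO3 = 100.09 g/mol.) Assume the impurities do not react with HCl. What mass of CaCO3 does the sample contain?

n(HCl) added = 0.0416 × 0.362 = 0.0151 mol
n(NaOH) used in back-titration = 0.0247 × 0.0907 = 2.24 × 10^-3 mol
n(HCl) left over = 2.24 × 10^-3 mol (1:1 ratio)
n(HCl) consumed by analyte = 0.0151 − 2.24 × 10^-3 = 0.0128 mol
From the 1:2 ratio, n(CaCO3) = 1/2 × 0.0128 = 6.41 × 10^-3 mol
mass of CaCO3 = 6.41 × 10^-3 × 100.09 = 0.642 g

0.642 g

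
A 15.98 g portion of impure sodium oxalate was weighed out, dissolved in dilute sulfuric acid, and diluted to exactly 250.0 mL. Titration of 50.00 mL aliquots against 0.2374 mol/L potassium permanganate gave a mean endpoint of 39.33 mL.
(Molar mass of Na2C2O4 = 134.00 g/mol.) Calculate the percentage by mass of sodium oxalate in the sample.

2 MnO4^- + 5 C2O4^2- + 16 H^+ → 2 Mn^2+ + 10 CO2 + 8 H2O
n(KMnO4) per titration = 0.03933 × 0.2374 = 9.337 × 10^-3 mol
From the 5:2 ratio, n(Na2C2O4) in each aliquot = 5/2 × 9.337 × 10^-3 = 0.02334 mol
n(Na2C2O4) in the whole flask = 0.02334 × 250.0/50.00 = 0.1167 mol
mass of Na2C2O4 = 0.1167 × 134.00 = 15.64 g
% Na2C2O4 = 15.64 / 15.98 × 100 = 97.87 %

97.87 %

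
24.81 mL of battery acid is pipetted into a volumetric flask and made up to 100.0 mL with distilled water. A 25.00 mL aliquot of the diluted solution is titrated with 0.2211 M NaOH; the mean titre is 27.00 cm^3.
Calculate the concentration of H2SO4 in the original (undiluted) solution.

H2SO4 + 2 NaOH → Na2SO4 + 2 H2O
n(NaOH) = 0.02700 × 0.2211 = 5.970 × 10^-3 mol
From the 1:2 ratio, n(H2SO4) in the aliquot = 1/2 × 5.970 × 10^-3 = 2.985 × 10^-3 mol
[H2SO4]_dilute = 2.985 × 10^-3 / 0.02500 = 0.1194 mol/L
Dilution factor = 100.0 / 24.81 = 4.031
[H2SO4]_stock = 0.1194 × 4.031 = 0.4812 mol/L

0.4812 M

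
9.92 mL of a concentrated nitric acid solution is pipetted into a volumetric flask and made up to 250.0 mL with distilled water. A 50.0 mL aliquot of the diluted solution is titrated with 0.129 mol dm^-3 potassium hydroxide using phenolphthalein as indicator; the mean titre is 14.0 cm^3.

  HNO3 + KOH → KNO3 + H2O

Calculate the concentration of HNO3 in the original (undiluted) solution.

n(KOH) = 0.0140 × 0.129 = 1.81 × 10^-3 mol
n(HNO3) in the aliquot = 1.81 × 10^-3 mol (1:1 ratio)
[HNO3]_dilute = 1.81 × 10^-3 / 0.0500 = 0.0361 mol/L
Dilution factor = 250.0 / 9.92 = 25.20
[HNO3]_stock = 0.0361 × 25.20 = 0.910 mol/L

0.910 mol/L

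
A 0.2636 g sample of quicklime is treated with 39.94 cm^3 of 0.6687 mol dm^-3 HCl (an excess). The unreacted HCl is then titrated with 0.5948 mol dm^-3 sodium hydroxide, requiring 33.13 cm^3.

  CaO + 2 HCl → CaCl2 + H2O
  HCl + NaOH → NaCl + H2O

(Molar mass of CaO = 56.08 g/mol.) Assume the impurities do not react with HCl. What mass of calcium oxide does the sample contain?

n(HCl) added = 0.03994 × 0.6687 = 0.02671 mol
n(NaOH) used in back-titration = 0.03313 × 0.5948 = 0.01971 mol
n(HCl) left over = 0.01971 mol (1:1 ratio)
n(HCl) consumed by analyte = 0.02671 − 0.01971 = 7.002 × 10^-3 mol
From the 1:2 ratio, n(CaO) = 1/2 × 7.002 × 10^-3 = 3.501 × 10^-3 mol
mass of CaO = 3.501 × 10^-3 × 56.08 = 0.1963 g

0.1963 g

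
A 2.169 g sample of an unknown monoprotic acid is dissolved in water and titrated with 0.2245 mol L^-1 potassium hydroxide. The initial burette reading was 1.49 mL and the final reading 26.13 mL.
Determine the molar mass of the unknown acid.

392.1 g/mol

n(KOH) = 0.02464 L × 0.2245 mol/L = 5.532 × 10^-3 mol
n(HA) = 5.532 × 10^-3 mol (1:1 ratio)
M = m / n = 2.169 g / 5.532 × 10^-3 mol = 392.1 g/mol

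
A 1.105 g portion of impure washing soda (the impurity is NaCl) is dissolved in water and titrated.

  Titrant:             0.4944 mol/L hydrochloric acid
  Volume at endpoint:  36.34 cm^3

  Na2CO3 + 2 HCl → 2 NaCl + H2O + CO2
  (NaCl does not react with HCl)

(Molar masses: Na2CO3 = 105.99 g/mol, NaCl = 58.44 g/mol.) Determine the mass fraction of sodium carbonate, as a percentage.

n(HCl) = 0.03634 × 0.4944 = 0.01797 mol
Let x = n(Na2CO3), y = n(NaCl).
Titrant: 2x = 0.01797;  mass: 105.99x + 58.44y = 1.105
Solving, x = 8.983 × 10^-3 mol, y = 2.616 × 10^-3 mol
mass of Na2CO3 = 8.983 × 10^-3 × 105.99 = 0.9521 g
% Na2CO3 = 0.9521 / 1.105 × 100 = 86.17 %

86.17 %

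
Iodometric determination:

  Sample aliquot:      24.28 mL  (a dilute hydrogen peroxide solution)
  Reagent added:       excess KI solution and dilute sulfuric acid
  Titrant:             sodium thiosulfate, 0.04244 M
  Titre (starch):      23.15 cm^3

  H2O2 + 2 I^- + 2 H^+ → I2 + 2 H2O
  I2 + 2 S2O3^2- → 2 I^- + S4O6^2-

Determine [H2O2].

0.02023 M

n(S2O3^2-) = 0.02315 × 0.04244 = 9.825 × 10^-4 mol
n(I2) = n(S2O3^2-)/2 = 4.912 × 10^-4 mol
n(H2O2) in the aliquot = 4.912 × 10^-4 mol (1:1 ratio)
[H2O2] = 4.912 × 10^-4 / 0.02428 = 0.02023 mol/L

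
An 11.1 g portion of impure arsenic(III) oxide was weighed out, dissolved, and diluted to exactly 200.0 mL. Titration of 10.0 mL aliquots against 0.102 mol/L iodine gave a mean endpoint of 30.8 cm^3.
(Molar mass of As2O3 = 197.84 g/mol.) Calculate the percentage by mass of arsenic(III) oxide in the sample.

As2O3 + 2 I2 + 2 H2O → As2O5 + 4 HI
n(I2) per titration = 0.0308 × 0.102 = 3.14 × 10^-3 mol
From the 1:2 ratio, n(As2O3) in each aliquot = 1/2 × 3.14 × 10^-3 = 1.57 × 10^-3 mol
n(As2O3) in the whole flask = 1.57 × 10^-3 × 200.0/10.0 = 0.0314 mol
mass of As2O3 = 0.0314 × 197.84 = 6.22 g
% As2O3 = 6.22 / 11.1 × 100 = 56.0 %

56.0 %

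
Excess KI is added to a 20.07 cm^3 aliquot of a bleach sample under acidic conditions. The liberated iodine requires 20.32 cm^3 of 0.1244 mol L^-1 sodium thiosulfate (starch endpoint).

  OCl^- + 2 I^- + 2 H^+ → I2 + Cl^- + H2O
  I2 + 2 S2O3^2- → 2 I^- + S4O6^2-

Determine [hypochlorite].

n(S2O3^2-) = 0.02032 × 0.1244 = 2.528 × 10^-3 mol
n(I2) = n(S2O3^2-)/2 = 1.264 × 10^-3 mol
n(OCl^-) in the aliquot = 1.264 × 10^-3 mol (1:1 ratio)
[OCl^-] = 1.264 × 10^-3 / 0.02007 = 0.06297 mol/L

0.06297 mol/L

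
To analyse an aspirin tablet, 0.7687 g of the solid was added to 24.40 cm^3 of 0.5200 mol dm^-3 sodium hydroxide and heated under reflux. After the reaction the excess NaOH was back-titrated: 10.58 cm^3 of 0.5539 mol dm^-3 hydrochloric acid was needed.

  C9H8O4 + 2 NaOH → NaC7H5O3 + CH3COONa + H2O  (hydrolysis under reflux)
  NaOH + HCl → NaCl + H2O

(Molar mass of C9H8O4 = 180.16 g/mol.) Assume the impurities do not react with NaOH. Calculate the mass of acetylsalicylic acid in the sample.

0.6150 g

n(NaOH) added = 0.02440 × 0.5200 = 0.01269 mol
n(HCl) used in back-titration = 0.01058 × 0.5539 = 5.860 × 10^-3 mol
n(NaOH) left over = 5.860 × 10^-3 mol (1:1 ratio)
n(NaOH) consumed by analyte = 0.01269 − 5.860 × 10^-3 = 6.828 × 10^-3 mol
From the 1:2 ratio, n(C9H8O4) = 1/2 × 6.828 × 10^-3 = 3.414 × 10^-3 mol
mass of C9H8O4 = 3.414 × 10^-3 × 180.16 = 0.6150 g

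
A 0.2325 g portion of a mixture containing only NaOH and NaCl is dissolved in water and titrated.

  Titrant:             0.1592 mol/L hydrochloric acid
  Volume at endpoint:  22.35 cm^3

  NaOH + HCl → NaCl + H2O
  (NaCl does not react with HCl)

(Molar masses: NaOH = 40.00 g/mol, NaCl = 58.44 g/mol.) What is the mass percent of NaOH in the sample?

61.21 %

n(HCl) = 0.02235 × 0.1592 = 3.558 × 10^-3 mol
Let x = n(NaOH), y = n(NaCl).
Titrant: 1x = 3.558 × 10^-3;  mass: 40.00x + 58.44y = 0.2325
Solving, x = 3.558 × 10^-3 mol, y = 1.543 × 10^-3 mol
mass of NaOH = 3.558 × 10^-3 × 40.00 = 0.1423 g
% NaOH = 0.1423 / 0.2325 × 100 = 61.21 %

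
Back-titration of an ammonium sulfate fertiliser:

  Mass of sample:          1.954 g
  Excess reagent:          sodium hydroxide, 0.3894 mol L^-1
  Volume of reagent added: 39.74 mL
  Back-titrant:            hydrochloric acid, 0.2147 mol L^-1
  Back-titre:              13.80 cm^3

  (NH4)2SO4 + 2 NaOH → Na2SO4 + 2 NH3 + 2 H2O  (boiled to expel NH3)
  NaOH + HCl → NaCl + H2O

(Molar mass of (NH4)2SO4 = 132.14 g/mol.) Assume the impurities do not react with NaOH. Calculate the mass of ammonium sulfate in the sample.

n(NaOH) added = 0.03974 × 0.3894 = 0.01547 mol
n(HCl) used in back-titration = 0.01380 × 0.2147 = 2.963 × 10^-3 mol
n(NaOH) left over = 2.963 × 10^-3 mol (1:1 ratio)
n(NaOH) consumed by analyte = 0.01547 − 2.963 × 10^-3 = 0.01251 mol
From the 1:2 ratio, n((NH4)2SO4) = 1/2 × 0.01251 = 6.256 × 10^-3 mol
mass of (NH4)2SO4 = 6.256 × 10^-3 × 132.14 = 0.8267 g

0.8267 g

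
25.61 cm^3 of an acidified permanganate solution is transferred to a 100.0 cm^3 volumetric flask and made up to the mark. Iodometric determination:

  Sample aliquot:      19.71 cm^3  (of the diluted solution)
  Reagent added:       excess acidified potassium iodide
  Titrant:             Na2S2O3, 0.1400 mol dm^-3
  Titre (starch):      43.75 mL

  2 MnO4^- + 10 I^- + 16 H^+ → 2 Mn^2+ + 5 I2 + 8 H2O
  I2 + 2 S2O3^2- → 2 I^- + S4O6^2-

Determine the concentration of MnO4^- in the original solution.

0.2427 mol/L

n(S2O3^2-) = 0.04375 × 0.1400 = 6.125 × 10^-3 mol
n(I2) = n(S2O3^2-)/2 = 3.063 × 10^-3 mol
From the 2:5 ratio, n(MnO4^-) in the aliquot = 2/5 × 3.063 × 10^-3 = 1.225 × 10^-3 mol
[MnO4^-]_dilute = 1.225 × 10^-3 / 0.01971 = 0.06215 mol/L
[MnO4^-]_original = 0.06215 × 100.0/25.61 = 0.2427 mol/L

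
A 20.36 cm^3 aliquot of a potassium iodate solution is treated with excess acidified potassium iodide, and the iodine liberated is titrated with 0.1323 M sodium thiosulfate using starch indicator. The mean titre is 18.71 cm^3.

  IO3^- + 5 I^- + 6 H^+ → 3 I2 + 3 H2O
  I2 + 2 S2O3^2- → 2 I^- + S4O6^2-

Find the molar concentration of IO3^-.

0.02026 M

n(S2O3^2-) = 0.01871 × 0.1323 = 2.475 × 10^-3 mol
n(I2) = n(S2O3^2-)/2 = 1.238 × 10^-3 mol
From the 1:3 ratio, n(IO3^-) in the aliquot = 1/3 × 1.238 × 10^-3 = 4.126 × 10^-4 mol
[IO3^-] = 4.126 × 10^-4 / 0.02036 = 0.02026 mol/L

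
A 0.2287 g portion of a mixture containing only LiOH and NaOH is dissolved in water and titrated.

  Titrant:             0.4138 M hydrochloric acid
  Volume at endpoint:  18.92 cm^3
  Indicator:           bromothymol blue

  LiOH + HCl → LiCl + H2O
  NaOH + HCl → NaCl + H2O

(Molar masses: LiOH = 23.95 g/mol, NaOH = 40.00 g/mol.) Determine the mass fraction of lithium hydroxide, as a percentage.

55.11 %

n(HCl) = 0.01892 × 0.4138 = 7.829 × 10^-3 mol
Let x = n(LiOH), y = n(NaOH).
Titrant: 1x + 1y = 7.829 × 10^-3;  mass: 23.95x + 40.00y = 0.2287
Solving, x = 5.263 × 10^-3 mol, y = 2.567 × 10^-3 mol
mass of LiOH = 5.263 × 10^-3 × 23.95 = 0.1260 g
% LiOH = 0.1260 / 0.2287 × 100 = 55.11 %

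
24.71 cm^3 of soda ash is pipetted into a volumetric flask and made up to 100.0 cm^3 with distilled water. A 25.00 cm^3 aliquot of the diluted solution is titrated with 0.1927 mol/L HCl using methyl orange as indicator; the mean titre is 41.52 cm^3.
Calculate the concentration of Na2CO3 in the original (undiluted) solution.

0.6476 mol/L

Na2CO3 + 2 HCl → 2 NaCl + H2O + CO2
n(HCl) = 0.04152 × 0.1927 = 8.001 × 10^-3 mol
From the 1:2 ratio, n(Na2CO3) in the aliquot = 1/2 × 8.001 × 10^-3 = 4.000 × 10^-3 mol
[Na2CO3]_dilute = 4.000 × 10^-3 / 0.02500 = 0.1600 mol/L
Dilution factor = 100.0 / 24.71 = 4.047
[Na2CO3]_stock = 0.1600 × 4.047 = 0.6476 mol/L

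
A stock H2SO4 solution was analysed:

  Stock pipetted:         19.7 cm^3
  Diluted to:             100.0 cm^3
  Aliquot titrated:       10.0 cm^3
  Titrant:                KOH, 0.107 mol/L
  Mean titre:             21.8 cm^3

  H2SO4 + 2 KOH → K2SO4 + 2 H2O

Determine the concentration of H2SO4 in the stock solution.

0.592 mol/L

n(KOH) = 0.0218 × 0.107 = 2.33 × 10^-3 mol
From the 1:2 ratio, n(H2SO4) in the aliquot = 1/2 × 2.33 × 10^-3 = 1.17 × 10^-3 mol
[H2SO4]_dilute = 1.17 × 10^-3 / 0.0100 = 0.117 mol/L
Dilution factor = 100.0 / 19.7 = 5.076
[H2SO4]_stock = 0.117 × 5.076 = 0.592 mol/L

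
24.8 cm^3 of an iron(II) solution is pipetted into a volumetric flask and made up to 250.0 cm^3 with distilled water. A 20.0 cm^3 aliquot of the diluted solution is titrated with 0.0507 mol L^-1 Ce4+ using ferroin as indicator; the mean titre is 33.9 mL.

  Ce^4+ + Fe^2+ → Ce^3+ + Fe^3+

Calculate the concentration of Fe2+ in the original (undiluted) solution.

0.866 mol/L

n(Ce4+) = 0.0339 × 0.0507 = 1.72 × 10^-3 mol
n(Fe2+) in the aliquot = 1.72 × 10^-3 mol (1:1 ratio)
[Fe2+]_dilute = 1.72 × 10^-3 / 0.0200 = 0.0859 mol/L
Dilution factor = 250.0 / 24.8 = 10.08
[Fe2+]_stock = 0.0859 × 10.08 = 0.866 mol/L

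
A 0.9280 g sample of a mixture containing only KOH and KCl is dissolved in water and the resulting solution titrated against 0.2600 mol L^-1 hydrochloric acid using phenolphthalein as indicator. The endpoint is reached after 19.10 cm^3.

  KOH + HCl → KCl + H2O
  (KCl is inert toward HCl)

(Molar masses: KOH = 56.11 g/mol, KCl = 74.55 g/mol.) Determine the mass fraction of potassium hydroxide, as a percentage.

n(HCl) = 0.01910 × 0.2600 = 4.966 × 10^-3 mol
Let x = n(KOH), y = n(KCl).
Titrant: 1x = 4.966 × 10^-3;  mass: 56.11x + 74.55y = 0.9280
Solving, x = 4.966 × 10^-3 mol, y = 8.710 × 10^-3 mol
mass of KOH = 4.966 × 10^-3 × 56.11 = 0.2786 g
% KOH = 0.2786 / 0.9280 × 100 = 30.03 %

30.03 %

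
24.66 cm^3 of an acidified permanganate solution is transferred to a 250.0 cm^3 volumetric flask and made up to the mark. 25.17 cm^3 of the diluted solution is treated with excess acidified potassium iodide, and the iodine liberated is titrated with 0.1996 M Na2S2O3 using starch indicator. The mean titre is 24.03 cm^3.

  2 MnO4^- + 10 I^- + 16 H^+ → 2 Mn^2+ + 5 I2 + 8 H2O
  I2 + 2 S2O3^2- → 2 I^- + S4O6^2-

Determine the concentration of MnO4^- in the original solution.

n(S2O3^2-) = 0.02403 × 0.1996 = 4.796 × 10^-3 mol
n(I2) = n(S2O3^2-)/2 = 2.398 × 10^-3 mol
From the 2:5 ratio, n(MnO4^-) in the aliquot = 2/5 × 2.398 × 10^-3 = 9.593 × 10^-4 mol
[MnO4^-]_dilute = 9.593 × 10^-4 / 0.02517 = 0.03811 mol/L
[MnO4^-]_original = 0.03811 × 250.0/24.66 = 0.3864 mol/L

0.3864 M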